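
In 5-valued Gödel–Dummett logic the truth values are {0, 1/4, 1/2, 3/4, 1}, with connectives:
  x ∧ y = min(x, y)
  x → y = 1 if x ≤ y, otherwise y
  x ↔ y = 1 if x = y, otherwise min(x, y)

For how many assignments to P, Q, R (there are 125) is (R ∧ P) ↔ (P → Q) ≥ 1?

11

value 1: 11 assignments (counts)
value 3/4: 6 assignments
value 1/2: 17 assignments
value 1/4: 34 assignments
value 0: 57 assignments
So 11 of the 125 assignments meet the threshold.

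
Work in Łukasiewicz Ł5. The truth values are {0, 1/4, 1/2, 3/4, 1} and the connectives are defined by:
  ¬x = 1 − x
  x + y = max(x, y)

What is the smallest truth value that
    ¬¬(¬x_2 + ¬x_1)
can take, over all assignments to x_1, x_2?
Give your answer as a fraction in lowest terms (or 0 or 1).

0

Take x_1 = 1, x_2 = 1:
¬x_2 = ¬1 = 0
¬x_1 = ¬1 = 0
¬x_2 + ¬x_1 = 0 + 0 = 0
¬(¬x_2 + ¬x_1) = ¬0 = 1
¬¬(¬x_2 + ¬x_1) = ¬1 = 0
No assignment yields a value below 0, so this is the minimum.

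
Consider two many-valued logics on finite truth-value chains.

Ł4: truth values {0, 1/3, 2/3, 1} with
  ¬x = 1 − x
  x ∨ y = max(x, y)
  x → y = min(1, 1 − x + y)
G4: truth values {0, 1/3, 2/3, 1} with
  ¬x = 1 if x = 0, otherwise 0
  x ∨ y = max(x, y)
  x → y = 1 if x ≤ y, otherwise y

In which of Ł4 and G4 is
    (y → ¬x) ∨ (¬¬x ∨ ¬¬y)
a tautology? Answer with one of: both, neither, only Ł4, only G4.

only G4

In Ł4: at x = 2/3, y = 2/3 the value is 2/3 — not a tautology.
In G4: every assignment gives 1 — tautology.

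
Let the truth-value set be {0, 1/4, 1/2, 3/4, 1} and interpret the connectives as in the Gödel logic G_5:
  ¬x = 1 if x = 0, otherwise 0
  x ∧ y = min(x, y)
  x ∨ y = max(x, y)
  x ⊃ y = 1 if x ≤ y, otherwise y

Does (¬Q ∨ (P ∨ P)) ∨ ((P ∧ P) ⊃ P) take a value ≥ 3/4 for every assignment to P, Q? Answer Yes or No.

At P = 0, Q = 3/4, for instance:
¬Q = ¬3/4 = 0
P ∨ P = 0 ∨ 0 = 0
¬Q ∨ (P ∨ P) = 0 ∨ 0 = 0
P ∧ P = 0 ∧ 0 = 0
(P ∧ P) ⊃ P = 0 ⊃ 0 = 1
(¬Q ∨ (P ∨ P)) ∨ ((P ∧ P) ⊃ P) = 0 ∨ 1 = 1
and checking the remaining 24 assignments likewise gives ≥ 3/4 in every case.

Yes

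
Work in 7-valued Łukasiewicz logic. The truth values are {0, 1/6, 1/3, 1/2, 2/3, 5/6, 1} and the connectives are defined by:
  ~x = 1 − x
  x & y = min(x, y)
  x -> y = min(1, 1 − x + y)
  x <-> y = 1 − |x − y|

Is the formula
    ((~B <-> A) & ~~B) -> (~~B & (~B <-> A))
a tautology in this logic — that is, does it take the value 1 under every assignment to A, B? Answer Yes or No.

Yes

At A = 1, B = 1/3, for instance:
~B = ~1/3 = 2/3
~B <-> A = 2/3 <-> 1 = 2/3
~B = ~1/3 = 2/3
~~B = ~2/3 = 1/3
(~B <-> A) & ~~B = 2/3 & 1/3 = 1/3
~~B & (~B <-> A) = 1/3 & 2/3 = 1/3
((~B <-> A) & ~~B) -> (~~B & (~B <-> A)) = 1/3 -> 1/3 = 1
and checking the remaining 48 assignments likewise gives ≥ 1 in every case.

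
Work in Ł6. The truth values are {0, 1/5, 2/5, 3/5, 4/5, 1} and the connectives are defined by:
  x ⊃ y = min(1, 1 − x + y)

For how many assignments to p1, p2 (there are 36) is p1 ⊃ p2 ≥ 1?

21

value 1: 21 assignments (counts)
value 4/5: 5 assignments
value 3/5: 4 assignments
value 2/5: 3 assignments
value 1/5: 2 assignments
value 0: 1 assignment
So 21 of the 36 assignments meet the threshold.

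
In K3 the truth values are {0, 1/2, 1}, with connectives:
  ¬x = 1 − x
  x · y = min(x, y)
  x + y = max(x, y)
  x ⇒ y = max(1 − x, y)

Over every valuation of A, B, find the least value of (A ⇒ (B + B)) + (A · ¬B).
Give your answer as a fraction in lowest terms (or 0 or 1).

Take A = 1/2, B = 0:
B + B = 0 + 0 = 0
A ⇒ (B + B) = 1/2 ⇒ 0 = 1/2
¬B = ¬0 = 1
A · ¬B = 1/2 · 1 = 1/2
(A ⇒ (B + B)) + (A · ¬B) = 1/2 + 1/2 = 1/2
No assignment yields a value below 1/2, so this is the minimum.

1/2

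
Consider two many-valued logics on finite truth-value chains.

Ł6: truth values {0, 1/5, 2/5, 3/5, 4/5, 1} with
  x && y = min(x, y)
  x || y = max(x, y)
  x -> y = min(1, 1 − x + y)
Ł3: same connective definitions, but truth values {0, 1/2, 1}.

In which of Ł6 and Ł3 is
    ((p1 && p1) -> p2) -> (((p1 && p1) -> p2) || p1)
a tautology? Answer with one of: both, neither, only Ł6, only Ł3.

In Ł6: every assignment gives 1 — tautology.
In Ł3: every assignment gives 1 — tautology.

both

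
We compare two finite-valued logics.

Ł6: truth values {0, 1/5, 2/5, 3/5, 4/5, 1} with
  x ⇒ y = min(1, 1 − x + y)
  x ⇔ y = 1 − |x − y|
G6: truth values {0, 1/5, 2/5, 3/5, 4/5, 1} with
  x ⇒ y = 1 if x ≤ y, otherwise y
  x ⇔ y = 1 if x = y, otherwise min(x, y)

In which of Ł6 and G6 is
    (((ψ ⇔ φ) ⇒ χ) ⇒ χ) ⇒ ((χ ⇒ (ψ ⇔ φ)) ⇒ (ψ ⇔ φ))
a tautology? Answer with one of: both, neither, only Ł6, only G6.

In Ł6: every assignment gives 1 — tautology.
In G6: at φ = 1/5, ψ = 2/5, χ = 0 the value is 1/5 — not a tautology.

only Ł6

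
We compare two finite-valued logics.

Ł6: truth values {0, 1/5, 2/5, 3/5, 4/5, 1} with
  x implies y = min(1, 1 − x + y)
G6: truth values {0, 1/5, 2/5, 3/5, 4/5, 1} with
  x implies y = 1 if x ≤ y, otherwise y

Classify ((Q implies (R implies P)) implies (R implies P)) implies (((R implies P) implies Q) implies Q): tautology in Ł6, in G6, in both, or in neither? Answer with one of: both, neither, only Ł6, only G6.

only Ł6

In Ł6: every assignment gives 1 — tautology.
In G6: at P = 0, Q = 1/5, R = 1/5 the value is 1/5 — not a tautology.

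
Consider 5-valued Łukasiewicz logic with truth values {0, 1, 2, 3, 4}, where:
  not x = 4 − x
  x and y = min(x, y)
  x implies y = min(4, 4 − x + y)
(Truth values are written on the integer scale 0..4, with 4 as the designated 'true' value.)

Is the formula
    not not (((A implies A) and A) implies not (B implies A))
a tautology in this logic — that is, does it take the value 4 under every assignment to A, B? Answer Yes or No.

Counterexample: take A = 1, B = 0.
A implies A = 1 implies 1 = 4
(A implies A) and A = 4 and 1 = 1
B implies A = 0 implies 1 = 4
not (B implies A) = not 4 = 0
((A implies A) and A) implies not (B implies A) = 1 implies 0 = 3
not (((A implies A) and A) implies not (B implies A)) = not 3 = 1
not not (((A implies A) and A) implies not (B implies A)) = not 1 = 3
This gives 3 ≠ 4.

No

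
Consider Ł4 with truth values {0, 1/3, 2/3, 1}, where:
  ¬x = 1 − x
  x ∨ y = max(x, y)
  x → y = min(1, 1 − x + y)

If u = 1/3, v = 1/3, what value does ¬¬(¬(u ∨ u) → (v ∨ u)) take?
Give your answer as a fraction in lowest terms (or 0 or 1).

u ∨ u = 1/3 ∨ 1/3 = 1/3
¬(u ∨ u) = ¬1/3 = 2/3
v ∨ u = 1/3 ∨ 1/3 = 1/3
¬(u ∨ u) → (v ∨ u) = 2/3 → 1/3 = 2/3
¬(¬(u ∨ u) → (v ∨ u)) = ¬2/3 = 1/3
¬¬(¬(u ∨ u) → (v ∨ u)) = ¬1/3 = 2/3

2/3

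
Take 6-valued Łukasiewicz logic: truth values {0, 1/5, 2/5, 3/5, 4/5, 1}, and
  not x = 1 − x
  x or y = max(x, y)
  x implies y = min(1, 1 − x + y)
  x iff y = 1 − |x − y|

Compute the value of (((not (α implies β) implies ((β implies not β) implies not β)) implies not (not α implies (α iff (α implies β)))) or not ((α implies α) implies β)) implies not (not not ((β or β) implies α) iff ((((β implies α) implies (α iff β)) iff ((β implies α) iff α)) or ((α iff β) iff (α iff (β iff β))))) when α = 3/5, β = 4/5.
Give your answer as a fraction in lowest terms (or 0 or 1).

4/5

α implies β = 3/5 implies 4/5 = 1
not (α implies β) = not 1 = 0
not β = not 4/5 = 1/5
β implies not β = 4/5 implies 1/5 = 2/5
not β = not 4/5 = 1/5
(β implies not β) implies not β = 2/5 implies 1/5 = 4/5
not (α implies β) implies ((β implies not β) implies not β) = 0 implies 4/5 = 1
not α = not 3/5 = 2/5
α implies β = 3/5 implies 4/5 = 1
α iff (α implies β) = 3/5 iff 1 = 3/5
not α implies (α iff (α implies β)) = 2/5 implies 3/5 = 1
not (not α implies (α iff (α implies β))) = not 1 = 0
(not (α implies β) implies ((β implies not β) implies not β)) implies not (not α implies (α iff (α implies β))) = 1 implies 0 = 0
α implies α = 3/5 implies 3/5 = 1
(α implies α) implies β = 1 implies 4/5 = 4/5
not ((α implies α) implies β) = not 4/5 = 1/5
((not (α implies β) implies ((β implies not β) implies not β)) implies not (not α implies (α iff (α implies β)))) or not ((α implies α) implies β) = 0 or 1/5 = 1/5
β or β = 4/5 or 4/5 = 4/5
(β or β) implies α = 4/5 implies 3/5 = 4/5
not ((β or β) implies α) = not 4/5 = 1/5
not not ((β or β) implies α) = not 1/5 = 4/5
β implies α = 4/5 implies 3/5 = 4/5
α iff β = 3/5 iff 4/5 = 4/5
(β implies α) implies (α iff β) = 4/5 implies 4/5 = 1
β implies α = 4/5 implies 3/5 = 4/5
(β implies α) iff α = 4/5 iff 3/5 = 4/5
((β implies α) implies (α iff β)) iff ((β implies α) iff α) = 1 iff 4/5 = 4/5
α iff β = 3/5 iff 4/5 = 4/5
β iff β = 4/5 iff 4/5 = 1
α iff (β iff β) = 3/5 iff 1 = 3/5
(α iff β) iff (α iff (β iff β)) = 4/5 iff 3/5 = 4/5
(((β implies α) implies (α iff β)) iff ((β implies α) iff α)) or ((α iff β) iff (α iff (β iff β))) = 4/5 or 4/5 = 4/5
not not ((β or β) implies α) iff ((((β implies α) implies (α iff β)) iff ((β implies α) iff α)) or ((α iff β) iff (α iff (β iff β)))) = 4/5 iff 4/5 = 1
not (not not ((β or β) implies α) iff ((((β implies α) implies (α iff β)) iff ((β implies α) iff α)) or ((α iff β) iff (α iff (β iff β))))) = not 1 = 0
(((not (α implies β) implies ((β implies not β) implies not β)) implies not (not α implies (α iff (α implies β)))) or not ((α implies α) implies β)) implies not (not not ((β or β) implies α) iff ((((β implies α) implies (α iff β)) iff ((β implies α) iff α)) or ((α iff β) iff (α iff (β iff β))))) = 1/5 implies 0 = 4/5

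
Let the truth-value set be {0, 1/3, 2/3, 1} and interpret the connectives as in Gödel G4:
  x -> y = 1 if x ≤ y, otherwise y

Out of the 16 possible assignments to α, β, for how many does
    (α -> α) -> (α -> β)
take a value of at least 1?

10

α = 0, β = 0 ↦ 1  ≥
α = 0, β = 1/3 ↦ 1  ≥
α = 0, β = 2/3 ↦ 1  ≥
α = 0, β = 1 ↦ 1  ≥
α = 1/3, β = 0 ↦ 0  <
α = 1/3, β = 1/3 ↦ 1  ≥
α = 1/3, β = 2/3 ↦ 1  ≥
α = 1/3, β = 1 ↦ 1  ≥
α = 2/3, β = 0 ↦ 0  <
α = 2/3, β = 1/3 ↦ 1/3  <
α = 2/3, β = 2/3 ↦ 1  ≥
α = 2/3, β = 1 ↦ 1  ≥
α = 1, β = 0 ↦ 0  <
α = 1, β = 1/3 ↦ 1/3  <
α = 1, β = 2/3 ↦ 2/3  <
α = 1, β = 1 ↦ 1  ≥
So 10 of the 16 assignments meet the threshold.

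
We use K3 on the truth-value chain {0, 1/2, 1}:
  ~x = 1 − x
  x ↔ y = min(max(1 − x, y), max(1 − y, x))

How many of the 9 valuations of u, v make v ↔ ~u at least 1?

2

u = 0, v = 0 ↦ 0  <
u = 0, v = 1/2 ↦ 1/2  <
u = 0, v = 1 ↦ 1  ≥
u = 1/2, v = 0 ↦ 1/2  <
u = 1/2, v = 1/2 ↦ 1/2  <
u = 1/2, v = 1 ↦ 1/2  <
u = 1, v = 0 ↦ 1  ≥
u = 1, v = 1/2 ↦ 1/2  <
u = 1, v = 1 ↦ 0  <
So 2 of the 9 assignments meet the threshold.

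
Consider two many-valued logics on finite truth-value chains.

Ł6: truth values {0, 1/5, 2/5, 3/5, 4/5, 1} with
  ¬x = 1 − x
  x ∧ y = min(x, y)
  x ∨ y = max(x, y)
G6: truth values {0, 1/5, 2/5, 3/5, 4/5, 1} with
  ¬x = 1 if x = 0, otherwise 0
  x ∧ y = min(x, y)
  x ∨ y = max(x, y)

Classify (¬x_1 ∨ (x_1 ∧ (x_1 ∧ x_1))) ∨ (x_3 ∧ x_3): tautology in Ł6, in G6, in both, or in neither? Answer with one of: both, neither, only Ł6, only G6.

In Ł6: at x_1 = 1/5, x_3 = 0 the value is 4/5 — not a tautology.
In G6: at x_1 = 1/5, x_3 = 0 the value is 1/5 — not a tautology.

neither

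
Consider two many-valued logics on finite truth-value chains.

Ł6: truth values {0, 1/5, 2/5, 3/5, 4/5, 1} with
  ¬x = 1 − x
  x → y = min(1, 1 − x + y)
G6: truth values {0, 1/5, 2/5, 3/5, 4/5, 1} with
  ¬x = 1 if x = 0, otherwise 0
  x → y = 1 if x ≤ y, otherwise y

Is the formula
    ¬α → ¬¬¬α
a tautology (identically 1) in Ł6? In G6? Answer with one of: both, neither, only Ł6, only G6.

In Ł6: every assignment gives 1 — tautology.
In G6: every assignment gives 1 — tautology.

both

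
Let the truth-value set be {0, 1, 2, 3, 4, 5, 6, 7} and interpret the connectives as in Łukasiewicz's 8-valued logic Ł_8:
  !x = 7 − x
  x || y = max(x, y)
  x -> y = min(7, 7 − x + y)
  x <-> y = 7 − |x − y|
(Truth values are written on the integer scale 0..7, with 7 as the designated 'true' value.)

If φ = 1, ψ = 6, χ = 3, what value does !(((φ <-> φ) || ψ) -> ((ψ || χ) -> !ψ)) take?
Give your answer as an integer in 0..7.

φ <-> φ = 1 <-> 1 = 7
(φ <-> φ) || ψ = 7 || 6 = 7
ψ || χ = 6 || 3 = 6
!ψ = !6 = 1
(ψ || χ) -> !ψ = 6 -> 1 = 2
((φ <-> φ) || ψ) -> ((ψ || χ) -> !ψ) = 7 -> 2 = 2
!(((φ <-> φ) || ψ) -> ((ψ || χ) -> !ψ)) = !2 = 5

5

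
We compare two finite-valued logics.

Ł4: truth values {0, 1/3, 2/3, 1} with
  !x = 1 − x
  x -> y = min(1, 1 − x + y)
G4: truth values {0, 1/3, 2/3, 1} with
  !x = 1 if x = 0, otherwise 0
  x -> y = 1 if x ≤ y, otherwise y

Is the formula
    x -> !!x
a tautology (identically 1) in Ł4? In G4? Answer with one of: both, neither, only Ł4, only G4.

both

In Ł4: every assignment gives 1 — tautology.
In G4: every assignment gives 1 — tautology.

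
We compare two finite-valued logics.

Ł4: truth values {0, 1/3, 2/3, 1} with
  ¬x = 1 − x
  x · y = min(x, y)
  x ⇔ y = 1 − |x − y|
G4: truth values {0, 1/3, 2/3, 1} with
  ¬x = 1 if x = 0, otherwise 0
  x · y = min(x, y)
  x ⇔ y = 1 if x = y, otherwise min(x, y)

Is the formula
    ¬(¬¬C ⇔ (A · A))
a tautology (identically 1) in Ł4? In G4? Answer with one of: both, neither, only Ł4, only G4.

In Ł4: at A = 0, C = 0 the value is 0 — not a tautology.
In G4: at A = 0, C = 0 the value is 0 — not a tautology.

neither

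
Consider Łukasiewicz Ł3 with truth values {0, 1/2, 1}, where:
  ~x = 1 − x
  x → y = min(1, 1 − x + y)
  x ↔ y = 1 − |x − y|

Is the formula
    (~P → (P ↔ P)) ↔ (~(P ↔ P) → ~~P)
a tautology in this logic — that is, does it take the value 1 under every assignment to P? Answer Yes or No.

P = 0 ↦ 1
P = 1/2 ↦ 1
P = 1 ↦ 1
Every assignment gives a value ≥ 1.

Yes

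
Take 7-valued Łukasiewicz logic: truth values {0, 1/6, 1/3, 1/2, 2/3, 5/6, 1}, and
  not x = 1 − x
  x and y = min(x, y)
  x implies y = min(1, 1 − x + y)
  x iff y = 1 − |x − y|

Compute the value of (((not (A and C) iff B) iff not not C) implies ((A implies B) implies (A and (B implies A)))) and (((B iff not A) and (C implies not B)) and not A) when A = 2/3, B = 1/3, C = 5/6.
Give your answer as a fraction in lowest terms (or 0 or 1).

A and C = 2/3 and 5/6 = 2/3
not (A and C) = not 2/3 = 1/3
not (A and C) iff B = 1/3 iff 1/3 = 1
not C = not 5/6 = 1/6
not not C = not 1/6 = 5/6
(not (A and C) iff B) iff not not C = 1 iff 5/6 = 5/6
A implies B = 2/3 implies 1/3 = 2/3
B implies A = 1/3 implies 2/3 = 1
A and (B implies A) = 2/3 and 1 = 2/3
(A implies B) implies (A and (B implies A)) = 2/3 implies 2/3 = 1
((not (A and C) iff B) iff not not C) implies ((A implies B) implies (A and (B implies A))) = 5/6 implies 1 = 1
not A = not 2/3 = 1/3
B iff not A = 1/3 iff 1/3 = 1
not B = not 1/3 = 2/3
C implies not B = 5/6 implies 2/3 = 5/6
(B iff not A) and (C implies not B) = 1 and 5/6 = 5/6
not A = not 2/3 = 1/3
((B iff not A) and (C implies not B)) and not A = 5/6 and 1/3 = 1/3
(((not (A and C) iff B) iff not not C) implies ((A implies B) implies (A and (B implies A)))) and (((B iff not A) and (C implies not B)) and not A) = 1 and 1/3 = 1/3

1/3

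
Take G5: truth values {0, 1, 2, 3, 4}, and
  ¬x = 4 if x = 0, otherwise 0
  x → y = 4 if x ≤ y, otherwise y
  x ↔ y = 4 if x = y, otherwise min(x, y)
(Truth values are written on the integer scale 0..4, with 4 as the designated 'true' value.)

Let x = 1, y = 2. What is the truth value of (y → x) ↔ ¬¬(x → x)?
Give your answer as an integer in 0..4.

y → x = 2 → 1 = 1
x → x = 1 → 1 = 4
¬(x → x) = ¬4 = 0
¬¬(x → x) = ¬0 = 4
(y → x) ↔ ¬¬(x → x) = 1 ↔ 4 = 1

1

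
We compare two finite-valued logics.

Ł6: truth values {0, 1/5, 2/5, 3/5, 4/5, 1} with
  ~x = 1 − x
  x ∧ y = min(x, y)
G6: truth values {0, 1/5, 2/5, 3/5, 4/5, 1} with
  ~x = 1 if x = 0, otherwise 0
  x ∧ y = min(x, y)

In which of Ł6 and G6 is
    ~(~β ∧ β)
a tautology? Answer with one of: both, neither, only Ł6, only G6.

In Ł6: at β = 1/5 the value is 4/5 — not a tautology.
In G6: every assignment gives 1 — tautology.

only G6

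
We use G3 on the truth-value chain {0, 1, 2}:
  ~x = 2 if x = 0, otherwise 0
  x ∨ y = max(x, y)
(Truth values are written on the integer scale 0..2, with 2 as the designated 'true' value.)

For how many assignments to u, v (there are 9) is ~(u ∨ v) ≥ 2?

1

u = 0, v = 0 ↦ 2  ≥
u = 0, v = 1 ↦ 0  <
u = 0, v = 2 ↦ 0  <
u = 1, v = 0 ↦ 0  <
u = 1, v = 1 ↦ 0  <
u = 1, v = 2 ↦ 0  <
u = 2, v = 0 ↦ 0  <
u = 2, v = 1 ↦ 0  <
u = 2, v = 2 ↦ 0  <
So 1 of the 9 assignments meets the threshold.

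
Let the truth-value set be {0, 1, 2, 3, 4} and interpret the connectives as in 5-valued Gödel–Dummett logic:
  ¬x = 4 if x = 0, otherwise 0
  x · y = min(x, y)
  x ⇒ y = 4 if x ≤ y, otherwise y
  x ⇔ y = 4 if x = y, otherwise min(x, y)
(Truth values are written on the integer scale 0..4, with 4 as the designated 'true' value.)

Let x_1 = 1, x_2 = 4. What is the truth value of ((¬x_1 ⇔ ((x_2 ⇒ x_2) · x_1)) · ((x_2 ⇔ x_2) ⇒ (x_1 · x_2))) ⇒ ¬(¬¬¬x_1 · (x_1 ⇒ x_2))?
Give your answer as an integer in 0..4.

4

¬x_1 = ¬1 = 0
x_2 ⇒ x_2 = 4 ⇒ 4 = 4
(x_2 ⇒ x_2) · x_1 = 4 · 1 = 1
¬x_1 ⇔ ((x_2 ⇒ x_2) · x_1) = 0 ⇔ 1 = 0
x_2 ⇔ x_2 = 4 ⇔ 4 = 4
x_1 · x_2 = 1 · 4 = 1
(x_2 ⇔ x_2) ⇒ (x_1 · x_2) = 4 ⇒ 1 = 1
(¬x_1 ⇔ ((x_2 ⇒ x_2) · x_1)) · ((x_2 ⇔ x_2) ⇒ (x_1 · x_2)) = 0 · 1 = 0
¬x_1 = ¬1 = 0
¬¬x_1 = ¬0 = 4
¬¬¬x_1 = ¬4 = 0
x_1 ⇒ x_2 = 1 ⇒ 4 = 4
¬¬¬x_1 · (x_1 ⇒ x_2) = 0 · 4 = 0
¬(¬¬¬x_1 · (x_1 ⇒ x_2)) = ¬0 = 4
((¬x_1 ⇔ ((x_2 ⇒ x_2) · x_1)) · ((x_2 ⇔ x_2) ⇒ (x_1 · x_2))) ⇒ ¬(¬¬¬x_1 · (x_1 ⇒ x_2)) = 0 ⇒ 4 = 4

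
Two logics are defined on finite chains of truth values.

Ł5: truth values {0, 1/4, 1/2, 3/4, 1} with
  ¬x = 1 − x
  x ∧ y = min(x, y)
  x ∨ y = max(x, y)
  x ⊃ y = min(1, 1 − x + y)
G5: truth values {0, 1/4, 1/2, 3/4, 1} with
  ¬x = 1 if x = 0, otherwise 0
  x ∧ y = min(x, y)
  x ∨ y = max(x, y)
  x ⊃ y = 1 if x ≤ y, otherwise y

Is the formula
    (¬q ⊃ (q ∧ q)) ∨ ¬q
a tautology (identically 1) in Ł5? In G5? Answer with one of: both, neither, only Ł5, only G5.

only G5

In Ł5: at q = 1/4 the value is 3/4 — not a tautology.
In G5: every assignment gives 1 — tautology.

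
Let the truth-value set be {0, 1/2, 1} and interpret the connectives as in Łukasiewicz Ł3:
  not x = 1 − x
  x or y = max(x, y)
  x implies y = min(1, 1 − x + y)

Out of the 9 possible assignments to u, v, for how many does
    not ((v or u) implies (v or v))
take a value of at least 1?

1

u = 0, v = 0 ↦ 0  <
u = 0, v = 1/2 ↦ 0  <
u = 0, v = 1 ↦ 0  <
u = 1/2, v = 0 ↦ 1/2  <
u = 1/2, v = 1/2 ↦ 0  <
u = 1/2, v = 1 ↦ 0  <
u = 1, v = 0 ↦ 1  ≥
u = 1, v = 1/2 ↦ 1/2  <
u = 1, v = 1 ↦ 0  <
So 1 of the 9 assignments meets the threshold.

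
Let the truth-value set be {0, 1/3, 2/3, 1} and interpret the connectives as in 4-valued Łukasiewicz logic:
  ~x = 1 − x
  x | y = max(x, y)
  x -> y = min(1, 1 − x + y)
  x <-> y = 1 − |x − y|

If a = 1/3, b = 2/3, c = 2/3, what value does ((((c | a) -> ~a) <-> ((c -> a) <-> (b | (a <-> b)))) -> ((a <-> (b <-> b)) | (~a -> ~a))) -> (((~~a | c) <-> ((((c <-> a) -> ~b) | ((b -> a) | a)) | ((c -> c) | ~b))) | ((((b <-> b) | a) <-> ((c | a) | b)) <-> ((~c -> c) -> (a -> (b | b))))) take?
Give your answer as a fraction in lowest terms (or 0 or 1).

2/3

c | a = 2/3 | 1/3 = 2/3
~a = ~1/3 = 2/3
(c | a) -> ~a = 2/3 -> 2/3 = 1
c -> a = 2/3 -> 1/3 = 2/3
a <-> b = 1/3 <-> 2/3 = 2/3
b | (a <-> b) = 2/3 | 2/3 = 2/3
(c -> a) <-> (b | (a <-> b)) = 2/3 <-> 2/3 = 1
((c | a) -> ~a) <-> ((c -> a) <-> (b | (a <-> b))) = 1 <-> 1 = 1
b <-> b = 2/3 <-> 2/3 = 1
a <-> (b <-> b) = 1/3 <-> 1 = 1/3
~a = ~1/3 = 2/3
~a = ~1/3 = 2/3
~a -> ~a = 2/3 -> 2/3 = 1
(a <-> (b <-> b)) | (~a -> ~a) = 1/3 | 1 = 1
(((c | a) -> ~a) <-> ((c -> a) <-> (b | (a <-> b)))) -> ((a <-> (b <-> b)) | (~a -> ~a)) = 1 -> 1 = 1
~a = ~1/3 = 2/3
~~a = ~2/3 = 1/3
~~a | c = 1/3 | 2/3 = 2/3
c <-> a = 2/3 <-> 1/3 = 2/3
~b = ~2/3 = 1/3
(c <-> a) -> ~b = 2/3 -> 1/3 = 2/3
b -> a = 2/3 -> 1/3 = 2/3
(b -> a) | a = 2/3 | 1/3 = 2/3
((c <-> a) -> ~b) | ((b -> a) | a) = 2/3 | 2/3 = 2/3
c -> c = 2/3 -> 2/3 = 1
~b = ~2/3 = 1/3
(c -> c) | ~b = 1 | 1/3 = 1
(((c <-> a) -> ~b) | ((b -> a) | a)) | ((c -> c) | ~b) = 2/3 | 1 = 1
(~~a | c) <-> ((((c <-> a) -> ~b) | ((b -> a) | a)) | ((c -> c) | ~b)) = 2/3 <-> 1 = 2/3
b <-> b = 2/3 <-> 2/3 = 1
(b <-> b) | a = 1 | 1/3 = 1
c | a = 2/3 | 1/3 = 2/3
(c | a) | b = 2/3 | 2/3 = 2/3
((b <-> b) | a) <-> ((c | a) | b) = 1 <-> 2/3 = 2/3
~c = ~2/3 = 1/3
~c -> c = 1/3 -> 2/3 = 1
b | b = 2/3 | 2/3 = 2/3
a -> (b | b) = 1/3 -> 2/3 = 1
(~c -> c) -> (a -> (b | b)) = 1 -> 1 = 1
(((b <-> b) | a) <-> ((c | a) | b)) <-> ((~c -> c) -> (a -> (b | b))) = 2/3 <-> 1 = 2/3
((~~a | c) <-> ((((c <-> a) -> ~b) | ((b -> a) | a)) | ((c -> c) | ~b))) | ((((b <-> b) | a) <-> ((c | a) | b)) <-> ((~c -> c) -> (a -> (b | b)))) = 2/3 | 2/3 = 2/3
((((c | a) -> ~a) <-> ((c -> a) <-> (b | (a <-> b)))) -> ((a <-> (b <-> b)) | (~a -> ~a))) -> (((~~a | c) <-> ((((c <-> a) -> ~b) | ((b -> a) | a)) | ((c -> c) | ~b))) | ((((b <-> b) | a) <-> ((c | a) | b)) <-> ((~c -> c) -> (a -> (b | b))))) = 1 -> 2/3 = 2/3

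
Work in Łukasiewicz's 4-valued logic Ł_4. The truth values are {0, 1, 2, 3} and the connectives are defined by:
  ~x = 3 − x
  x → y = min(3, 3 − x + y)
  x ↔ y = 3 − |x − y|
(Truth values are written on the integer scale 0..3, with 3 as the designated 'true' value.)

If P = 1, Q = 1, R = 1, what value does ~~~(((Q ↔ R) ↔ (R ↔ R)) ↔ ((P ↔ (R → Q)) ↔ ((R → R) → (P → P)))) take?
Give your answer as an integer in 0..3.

Q ↔ R = 1 ↔ 1 = 3
R ↔ R = 1 ↔ 1 = 3
(Q ↔ R) ↔ (R ↔ R) = 3 ↔ 3 = 3
R → Q = 1 → 1 = 3
P ↔ (R → Q) = 1 ↔ 3 = 1
R → R = 1 → 1 = 3
P → P = 1 → 1 = 3
(R → R) → (P → P) = 3 → 3 = 3
(P ↔ (R → Q)) ↔ ((R → R) → (P → P)) = 1 ↔ 3 = 1
((Q ↔ R) ↔ (R ↔ R)) ↔ ((P ↔ (R → Q)) ↔ ((R → R) → (P → P))) = 3 ↔ 1 = 1
~(((Q ↔ R) ↔ (R ↔ R)) ↔ ((P ↔ (R → Q)) ↔ ((R → R) → (P → P)))) = ~1 = 2
~~(((Q ↔ R) ↔ (R ↔ R)) ↔ ((P ↔ (R → Q)) ↔ ((R → R) → (P → P)))) = ~2 = 1
~~~(((Q ↔ R) ↔ (R ↔ R)) ↔ ((P ↔ (R → Q)) ↔ ((R → R) → (P → P)))) = ~1 = 2

2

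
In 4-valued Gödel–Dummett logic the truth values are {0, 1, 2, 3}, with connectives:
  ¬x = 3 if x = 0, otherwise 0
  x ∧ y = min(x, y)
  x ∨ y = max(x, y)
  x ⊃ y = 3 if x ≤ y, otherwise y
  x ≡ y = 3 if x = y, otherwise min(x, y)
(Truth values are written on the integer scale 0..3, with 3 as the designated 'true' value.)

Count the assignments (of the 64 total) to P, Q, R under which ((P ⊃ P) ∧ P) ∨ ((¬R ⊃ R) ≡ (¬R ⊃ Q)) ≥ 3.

value 3: 55 assignments (counts)
value 2: 3 assignments
value 1: 3 assignments
value 0: 3 assignments
So 55 of the 64 assignments meet the threshold.

55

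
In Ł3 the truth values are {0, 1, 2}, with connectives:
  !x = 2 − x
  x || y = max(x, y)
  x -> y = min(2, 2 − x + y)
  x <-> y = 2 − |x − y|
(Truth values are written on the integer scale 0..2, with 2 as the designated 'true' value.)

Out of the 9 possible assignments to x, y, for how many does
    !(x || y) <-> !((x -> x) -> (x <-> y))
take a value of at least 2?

3

x = 0, y = 0 ↦ 0  <
x = 0, y = 1 ↦ 2  ≥
x = 0, y = 2 ↦ 0  <
x = 1, y = 0 ↦ 2  ≥
x = 1, y = 1 ↦ 1  <
x = 1, y = 2 ↦ 1  <
x = 2, y = 0 ↦ 0  <
x = 2, y = 1 ↦ 1  <
x = 2, y = 2 ↦ 2  ≥
So 3 of the 9 assignments meet the threshold.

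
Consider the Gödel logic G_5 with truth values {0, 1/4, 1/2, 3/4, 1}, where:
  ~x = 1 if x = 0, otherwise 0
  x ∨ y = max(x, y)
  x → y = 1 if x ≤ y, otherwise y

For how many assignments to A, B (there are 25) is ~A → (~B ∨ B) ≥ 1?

22

value 1: 22 assignments (counts)
value 3/4: 1 assignment
value 1/2: 1 assignment
value 1/4: 1 assignment
So 22 of the 25 assignments meet the threshold.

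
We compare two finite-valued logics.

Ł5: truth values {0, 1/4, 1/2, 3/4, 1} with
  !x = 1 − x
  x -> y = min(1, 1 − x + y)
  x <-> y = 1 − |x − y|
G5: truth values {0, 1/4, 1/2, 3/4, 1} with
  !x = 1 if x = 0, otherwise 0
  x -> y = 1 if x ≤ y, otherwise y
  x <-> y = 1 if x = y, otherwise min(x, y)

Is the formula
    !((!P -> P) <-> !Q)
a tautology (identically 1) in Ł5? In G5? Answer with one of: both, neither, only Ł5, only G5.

In Ł5: at P = 0, Q = 1/4 the value is 3/4 — not a tautology.
In G5: at P = 0, Q = 1/4 the value is 0 — not a tautology.

neither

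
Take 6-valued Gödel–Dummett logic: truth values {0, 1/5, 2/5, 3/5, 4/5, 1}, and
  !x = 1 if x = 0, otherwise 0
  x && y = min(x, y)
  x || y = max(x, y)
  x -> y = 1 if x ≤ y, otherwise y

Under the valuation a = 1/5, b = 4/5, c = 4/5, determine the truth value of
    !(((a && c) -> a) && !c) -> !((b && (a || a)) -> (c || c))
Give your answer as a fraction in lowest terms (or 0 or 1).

0

a && c = 1/5 && 4/5 = 1/5
(a && c) -> a = 1/5 -> 1/5 = 1
!c = !4/5 = 0
((a && c) -> a) && !c = 1 && 0 = 0
!(((a && c) -> a) && !c) = !0 = 1
a || a = 1/5 || 1/5 = 1/5
b && (a || a) = 4/5 && 1/5 = 1/5
c || c = 4/5 || 4/5 = 4/5
(b && (a || a)) -> (c || c) = 1/5 -> 4/5 = 1
!((b && (a || a)) -> (c || c)) = !1 = 0
!(((a && c) -> a) && !c) -> !((b && (a || a)) -> (c || c)) = 1 -> 0 = 0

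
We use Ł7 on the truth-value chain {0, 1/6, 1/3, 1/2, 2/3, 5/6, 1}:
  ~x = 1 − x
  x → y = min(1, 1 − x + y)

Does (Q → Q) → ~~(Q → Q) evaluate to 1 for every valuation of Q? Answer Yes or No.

Q = 0 ↦ 1
Q = 1/6 ↦ 1
Q = 1/3 ↦ 1
Q = 1/2 ↦ 1
Q = 2/3 ↦ 1
Q = 5/6 ↦ 1
Q = 1 ↦ 1
Every assignment gives a value ≥ 1.

Yes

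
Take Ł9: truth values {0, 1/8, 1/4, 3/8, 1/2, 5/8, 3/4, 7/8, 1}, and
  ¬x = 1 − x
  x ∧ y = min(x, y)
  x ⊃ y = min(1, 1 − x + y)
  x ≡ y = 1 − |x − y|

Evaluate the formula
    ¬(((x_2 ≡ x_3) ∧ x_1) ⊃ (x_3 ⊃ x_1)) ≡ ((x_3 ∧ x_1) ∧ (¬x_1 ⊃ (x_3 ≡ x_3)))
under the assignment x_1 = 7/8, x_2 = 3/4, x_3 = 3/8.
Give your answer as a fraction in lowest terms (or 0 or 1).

x_2 ≡ x_3 = 3/4 ≡ 3/8 = 5/8
(x_2 ≡ x_3) ∧ x_1 = 5/8 ∧ 7/8 = 5/8
x_3 ⊃ x_1 = 3/8 ⊃ 7/8 = 1
((x_2 ≡ x_3) ∧ x_1) ⊃ (x_3 ⊃ x_1) = 5/8 ⊃ 1 = 1
¬(((x_2 ≡ x_3) ∧ x_1) ⊃ (x_3 ⊃ x_1)) = ¬1 = 0
x_3 ∧ x_1 = 3/8 ∧ 7/8 = 3/8
¬x_1 = ¬7/8 = 1/8
x_3 ≡ x_3 = 3/8 ≡ 3/8 = 1
¬x_1 ⊃ (x_3 ≡ x_3) = 1/8 ⊃ 1 = 1
(x_3 ∧ x_1) ∧ (¬x_1 ⊃ (x_3 ≡ x_3)) = 3/8 ∧ 1 = 3/8
¬(((x_2 ≡ x_3) ∧ x_1) ⊃ (x_3 ⊃ x_1)) ≡ ((x_3 ∧ x_1) ∧ (¬x_1 ⊃ (x_3 ≡ x_3))) = 0 ≡ 3/8 = 5/8

5/8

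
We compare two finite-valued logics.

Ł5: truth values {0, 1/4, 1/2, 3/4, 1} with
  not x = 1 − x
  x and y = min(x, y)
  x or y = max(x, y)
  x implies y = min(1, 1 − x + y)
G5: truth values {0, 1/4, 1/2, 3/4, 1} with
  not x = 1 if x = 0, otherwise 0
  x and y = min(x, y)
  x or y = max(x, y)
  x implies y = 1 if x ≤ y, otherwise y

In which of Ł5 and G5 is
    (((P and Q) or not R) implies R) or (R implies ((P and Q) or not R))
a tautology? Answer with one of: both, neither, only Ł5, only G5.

both

In Ł5: every assignment gives 1 — tautology.
In G5: every assignment gives 1 — tautology.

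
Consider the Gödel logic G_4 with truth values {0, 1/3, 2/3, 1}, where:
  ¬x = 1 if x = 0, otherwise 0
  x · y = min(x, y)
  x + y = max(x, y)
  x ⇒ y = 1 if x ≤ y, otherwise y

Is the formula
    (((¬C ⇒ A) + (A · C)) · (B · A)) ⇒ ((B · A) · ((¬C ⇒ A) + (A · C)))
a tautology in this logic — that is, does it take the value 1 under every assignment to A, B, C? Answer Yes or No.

Yes

At A = 0, B = 1/3, C = 0, for instance:
¬C = ¬0 = 1
¬C ⇒ A = 1 ⇒ 0 = 0
A · C = 0 · 0 = 0
(¬C ⇒ A) + (A · C) = 0 + 0 = 0
B · A = 1/3 · 0 = 0
((¬C ⇒ A) + (A · C)) · (B · A) = 0 · 0 = 0
(B · A) · ((¬C ⇒ A) + (A · C)) = 0 · 0 = 0
(((¬C ⇒ A) + (A · C)) · (B · A)) ⇒ ((B · A) · ((¬C ⇒ A) + (A · C))) = 0 ⇒ 0 = 1
and checking the remaining 63 assignments likewise gives ≥ 1 in every case.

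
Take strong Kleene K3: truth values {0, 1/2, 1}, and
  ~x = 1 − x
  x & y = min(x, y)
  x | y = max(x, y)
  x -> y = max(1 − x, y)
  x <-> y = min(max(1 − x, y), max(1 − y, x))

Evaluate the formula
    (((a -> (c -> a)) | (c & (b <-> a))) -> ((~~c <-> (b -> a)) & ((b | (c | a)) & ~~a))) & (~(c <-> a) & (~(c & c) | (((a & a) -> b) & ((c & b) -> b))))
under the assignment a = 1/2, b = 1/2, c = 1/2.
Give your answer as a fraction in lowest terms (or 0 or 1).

c -> a = 1/2 -> 1/2 = 1/2
a -> (c -> a) = 1/2 -> 1/2 = 1/2
b <-> a = 1/2 <-> 1/2 = 1/2
c & (b <-> a) = 1/2 & 1/2 = 1/2
(a -> (c -> a)) | (c & (b <-> a)) = 1/2 | 1/2 = 1/2
~c = ~1/2 = 1/2
~~c = ~1/2 = 1/2
b -> a = 1/2 -> 1/2 = 1/2
~~c <-> (b -> a) = 1/2 <-> 1/2 = 1/2
c | a = 1/2 | 1/2 = 1/2
b | (c | a) = 1/2 | 1/2 = 1/2
~a = ~1/2 = 1/2
~~a = ~1/2 = 1/2
(b | (c | a)) & ~~a = 1/2 & 1/2 = 1/2
(~~c <-> (b -> a)) & ((b | (c | a)) & ~~a) = 1/2 & 1/2 = 1/2
((a -> (c -> a)) | (c & (b <-> a))) -> ((~~c <-> (b -> a)) & ((b | (c | a)) & ~~a)) = 1/2 -> 1/2 = 1/2
c <-> a = 1/2 <-> 1/2 = 1/2
~(c <-> a) = ~1/2 = 1/2
c & c = 1/2 & 1/2 = 1/2
~(c & c) = ~1/2 = 1/2
a & a = 1/2 & 1/2 = 1/2
(a & a) -> b = 1/2 -> 1/2 = 1/2
c & b = 1/2 & 1/2 = 1/2
(c & b) -> b = 1/2 -> 1/2 = 1/2
((a & a) -> b) & ((c & b) -> b) = 1/2 & 1/2 = 1/2
~(c & c) | (((a & a) -> b) & ((c & b) -> b)) = 1/2 | 1/2 = 1/2
~(c <-> a) & (~(c & c) | (((a & a) -> b) & ((c & b) -> b))) = 1/2 & 1/2 = 1/2
(((a -> (c -> a)) | (c & (b <-> a))) -> ((~~c <-> (b -> a)) & ((b | (c | a)) & ~~a))) & (~(c <-> a) & (~(c & c) | (((a & a) -> b) & ((c & b) -> b)))) = 1/2 & 1/2 = 1/2

1/2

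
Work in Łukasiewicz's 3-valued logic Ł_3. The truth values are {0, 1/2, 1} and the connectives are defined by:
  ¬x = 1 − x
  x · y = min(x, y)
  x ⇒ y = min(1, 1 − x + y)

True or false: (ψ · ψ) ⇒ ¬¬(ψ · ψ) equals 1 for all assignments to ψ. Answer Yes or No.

ψ = 0 ↦ 1
ψ = 1/2 ↦ 1
ψ = 1 ↦ 1
Every assignment gives a value ≥ 1.

Yes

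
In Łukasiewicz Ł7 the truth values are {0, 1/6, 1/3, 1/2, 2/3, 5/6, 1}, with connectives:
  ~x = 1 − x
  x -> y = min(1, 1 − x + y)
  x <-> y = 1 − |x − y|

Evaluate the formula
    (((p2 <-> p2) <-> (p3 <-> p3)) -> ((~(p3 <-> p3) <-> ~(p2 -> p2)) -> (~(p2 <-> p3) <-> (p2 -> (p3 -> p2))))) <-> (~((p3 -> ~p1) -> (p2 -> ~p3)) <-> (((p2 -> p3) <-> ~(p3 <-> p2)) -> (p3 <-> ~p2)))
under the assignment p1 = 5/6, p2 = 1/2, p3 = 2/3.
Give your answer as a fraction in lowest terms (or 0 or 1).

p2 <-> p2 = 1/2 <-> 1/2 = 1
p3 <-> p3 = 2/3 <-> 2/3 = 1
(p2 <-> p2) <-> (p3 <-> p3) = 1 <-> 1 = 1
p3 <-> p3 = 2/3 <-> 2/3 = 1
~(p3 <-> p3) = ~1 = 0
p2 -> p2 = 1/2 -> 1/2 = 1
~(p2 -> p2) = ~1 = 0
~(p3 <-> p3) <-> ~(p2 -> p2) = 0 <-> 0 = 1
p2 <-> p3 = 1/2 <-> 2/3 = 5/6
~(p2 <-> p3) = ~5/6 = 1/6
p3 -> p2 = 2/3 -> 1/2 = 5/6
p2 -> (p3 -> p2) = 1/2 -> 5/6 = 1
~(p2 <-> p3) <-> (p2 -> (p3 -> p2)) = 1/6 <-> 1 = 1/6
(~(p3 <-> p3) <-> ~(p2 -> p2)) -> (~(p2 <-> p3) <-> (p2 -> (p3 -> p2))) = 1 -> 1/6 = 1/6
((p2 <-> p2) <-> (p3 <-> p3)) -> ((~(p3 <-> p3) <-> ~(p2 -> p2)) -> (~(p2 <-> p3) <-> (p2 -> (p3 -> p2)))) = 1 -> 1/6 = 1/6
~p1 = ~5/6 = 1/6
p3 -> ~p1 = 2/3 -> 1/6 = 1/2
~p3 = ~2/3 = 1/3
p2 -> ~p3 = 1/2 -> 1/3 = 5/6
(p3 -> ~p1) -> (p2 -> ~p3) = 1/2 -> 5/6 = 1
~((p3 -> ~p1) -> (p2 -> ~p3)) = ~1 = 0
p2 -> p3 = 1/2 -> 2/3 = 1
p3 <-> p2 = 2/3 <-> 1/2 = 5/6
~(p3 <-> p2) = ~5/6 = 1/6
(p2 -> p3) <-> ~(p3 <-> p2) = 1 <-> 1/6 = 1/6
~p2 = ~1/2 = 1/2
p3 <-> ~p2 = 2/3 <-> 1/2 = 5/6
((p2 -> p3) <-> ~(p3 <-> p2)) -> (p3 <-> ~p2) = 1/6 -> 5/6 = 1
~((p3 -> ~p1) -> (p2 -> ~p3)) <-> (((p2 -> p3) <-> ~(p3 <-> p2)) -> (p3 <-> ~p2)) = 0 <-> 1 = 0
(((p2 <-> p2) <-> (p3 <-> p3)) -> ((~(p3 <-> p3) <-> ~(p2 -> p2)) -> (~(p2 <-> p3) <-> (p2 -> (p3 -> p2))))) <-> (~((p3 -> ~p1) -> (p2 -> ~p3)) <-> (((p2 -> p3) <-> ~(p3 <-> p2)) -> (p3 <-> ~p2))) = 1/6 <-> 0 = 5/6

5/6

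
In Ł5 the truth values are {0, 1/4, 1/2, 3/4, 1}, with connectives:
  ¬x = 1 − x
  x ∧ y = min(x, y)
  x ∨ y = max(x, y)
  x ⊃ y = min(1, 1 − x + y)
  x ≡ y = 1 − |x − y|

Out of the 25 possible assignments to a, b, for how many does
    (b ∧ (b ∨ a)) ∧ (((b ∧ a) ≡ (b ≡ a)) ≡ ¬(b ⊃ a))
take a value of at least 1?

value 1: 1 assignment (counts)
value 3/4: 3 assignments
value 1/2: 5 assignments
value 1/4: 7 assignments
value 0: 9 assignments
So 1 of the 25 assignments meets the threshold.

1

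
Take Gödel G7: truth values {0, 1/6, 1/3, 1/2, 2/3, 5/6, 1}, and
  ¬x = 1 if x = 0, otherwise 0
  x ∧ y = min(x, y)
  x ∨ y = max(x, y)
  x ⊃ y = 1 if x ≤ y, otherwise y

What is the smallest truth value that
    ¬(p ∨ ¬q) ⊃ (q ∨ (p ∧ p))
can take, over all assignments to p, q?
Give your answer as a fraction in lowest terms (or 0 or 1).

Take p = 0, q = 1/6:
¬q = ¬1/6 = 0
p ∨ ¬q = 0 ∨ 0 = 0
¬(p ∨ ¬q) = ¬0 = 1
p ∧ p = 0 ∧ 0 = 0
q ∨ (p ∧ p) = 1/6 ∨ 0 = 1/6
¬(p ∨ ¬q) ⊃ (q ∨ (p ∧ p)) = 1 ⊃ 1/6 = 1/6
No assignment yields a value below 1/6, so this is the minimum.

1/6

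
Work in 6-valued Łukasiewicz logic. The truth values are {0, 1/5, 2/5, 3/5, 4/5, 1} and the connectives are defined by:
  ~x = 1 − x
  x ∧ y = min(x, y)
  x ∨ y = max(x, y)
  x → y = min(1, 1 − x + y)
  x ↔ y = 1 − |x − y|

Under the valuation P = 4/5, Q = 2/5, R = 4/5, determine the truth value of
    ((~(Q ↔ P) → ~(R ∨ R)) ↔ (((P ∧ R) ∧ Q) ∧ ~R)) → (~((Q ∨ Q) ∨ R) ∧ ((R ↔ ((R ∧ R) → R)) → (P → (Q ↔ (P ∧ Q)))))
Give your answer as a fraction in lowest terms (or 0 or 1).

Q ↔ P = 2/5 ↔ 4/5 = 3/5
~(Q ↔ P) = ~3/5 = 2/5
R ∨ R = 4/5 ∨ 4/5 = 4/5
~(R ∨ R) = ~4/5 = 1/5
~(Q ↔ P) → ~(R ∨ R) = 2/5 → 1/5 = 4/5
P ∧ R = 4/5 ∧ 4/5 = 4/5
(P ∧ R) ∧ Q = 4/5 ∧ 2/5 = 2/5
~R = ~4/5 = 1/5
((P ∧ R) ∧ Q) ∧ ~R = 2/5 ∧ 1/5 = 1/5
(~(Q ↔ P) → ~(R ∨ R)) ↔ (((P ∧ R) ∧ Q) ∧ ~R) = 4/5 ↔ 1/5 = 2/5
Q ∨ Q = 2/5 ∨ 2/5 = 2/5
(Q ∨ Q) ∨ R = 2/5 ∨ 4/5 = 4/5
~((Q ∨ Q) ∨ R) = ~4/5 = 1/5
R ∧ R = 4/5 ∧ 4/5 = 4/5
(R ∧ R) → R = 4/5 → 4/5 = 1
R ↔ ((R ∧ R) → R) = 4/5 ↔ 1 = 4/5
P ∧ Q = 4/5 ∧ 2/5 = 2/5
Q ↔ (P ∧ Q) = 2/5 ↔ 2/5 = 1
P → (Q ↔ (P ∧ Q)) = 4/5 → 1 = 1
(R ↔ ((R ∧ R) → R)) → (P → (Q ↔ (P ∧ Q))) = 4/5 → 1 = 1
~((Q ∨ Q) ∨ R) ∧ ((R ↔ ((R ∧ R) → R)) → (P → (Q ↔ (P ∧ Q)))) = 1/5 ∧ 1 = 1/5
((~(Q ↔ P) → ~(R ∨ R)) ↔ (((P ∧ R) ∧ Q) ∧ ~R)) → (~((Q ∨ Q) ∨ R) ∧ ((R ↔ ((R ∧ R) → R)) → (P → (Q ↔ (P ∧ Q))))) = 2/5 → 1/5 = 4/5

4/5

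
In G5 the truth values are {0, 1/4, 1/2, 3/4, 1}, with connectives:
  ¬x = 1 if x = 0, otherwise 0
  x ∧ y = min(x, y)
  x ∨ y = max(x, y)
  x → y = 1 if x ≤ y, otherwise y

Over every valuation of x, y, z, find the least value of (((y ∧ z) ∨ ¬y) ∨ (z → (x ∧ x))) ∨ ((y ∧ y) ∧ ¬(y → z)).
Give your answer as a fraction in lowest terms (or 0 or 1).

Take x = 0, y = 1/4, z = 1/4:
y ∧ z = 1/4 ∧ 1/4 = 1/4
¬y = ¬1/4 = 0
(y ∧ z) ∨ ¬y = 1/4 ∨ 0 = 1/4
x ∧ x = 0 ∧ 0 = 0
z → (x ∧ x) = 1/4 → 0 = 0
((y ∧ z) ∨ ¬y) ∨ (z → (x ∧ x)) = 1/4 ∨ 0 = 1/4
y ∧ y = 1/4 ∧ 1/4 = 1/4
y → z = 1/4 → 1/4 = 1
¬(y → z) = ¬1 = 0
(y ∧ y) ∧ ¬(y → z) = 1/4 ∧ 0 = 0
(((y ∧ z) ∨ ¬y) ∨ (z → (x ∧ x))) ∨ ((y ∧ y) ∧ ¬(y → z)) = 1/4 ∨ 0 = 1/4
No assignment yields a value below 1/4, so this is the minimum.

1/4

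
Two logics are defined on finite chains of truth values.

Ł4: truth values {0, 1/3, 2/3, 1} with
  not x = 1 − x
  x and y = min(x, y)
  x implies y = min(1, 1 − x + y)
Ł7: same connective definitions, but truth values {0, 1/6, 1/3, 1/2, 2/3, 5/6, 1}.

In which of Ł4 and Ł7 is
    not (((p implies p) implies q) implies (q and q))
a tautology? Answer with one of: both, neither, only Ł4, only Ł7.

In Ł4: at p = 0, q = 0 the value is 0 — not a tautology.
In Ł7: at p = 0, q = 0 the value is 0 — not a tautology.

neither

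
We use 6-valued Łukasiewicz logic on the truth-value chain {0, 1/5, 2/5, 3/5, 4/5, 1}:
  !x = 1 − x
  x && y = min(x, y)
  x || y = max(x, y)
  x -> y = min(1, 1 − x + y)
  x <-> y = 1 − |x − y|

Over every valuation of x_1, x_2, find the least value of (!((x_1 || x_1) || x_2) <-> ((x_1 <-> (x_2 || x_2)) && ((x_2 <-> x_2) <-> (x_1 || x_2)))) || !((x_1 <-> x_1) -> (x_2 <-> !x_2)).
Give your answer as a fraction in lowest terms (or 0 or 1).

2/5

Take x_1 = 4/5, x_2 = 3/5:
x_1 || x_1 = 4/5 || 4/5 = 4/5
(x_1 || x_1) || x_2 = 4/5 || 3/5 = 4/5
!((x_1 || x_1) || x_2) = !4/5 = 1/5
x_2 || x_2 = 3/5 || 3/5 = 3/5
x_1 <-> (x_2 || x_2) = 4/5 <-> 3/5 = 4/5
x_2 <-> x_2 = 3/5 <-> 3/5 = 1
x_1 || x_2 = 4/5 || 3/5 = 4/5
(x_2 <-> x_2) <-> (x_1 || x_2) = 1 <-> 4/5 = 4/5
(x_1 <-> (x_2 || x_2)) && ((x_2 <-> x_2) <-> (x_1 || x_2)) = 4/5 && 4/5 = 4/5
!((x_1 || x_1) || x_2) <-> ((x_1 <-> (x_2 || x_2)) && ((x_2 <-> x_2) <-> (x_1 || x_2))) = 1/5 <-> 4/5 = 2/5
x_1 <-> x_1 = 4/5 <-> 4/5 = 1
!x_2 = !3/5 = 2/5
x_2 <-> !x_2 = 3/5 <-> 2/5 = 4/5
(x_1 <-> x_1) -> (x_2 <-> !x_2) = 1 -> 4/5 = 4/5
!((x_1 <-> x_1) -> (x_2 <-> !x_2)) = !4/5 = 1/5
(!((x_1 || x_1) || x_2) <-> ((x_1 <-> (x_2 || x_2)) && ((x_2 <-> x_2) <-> (x_1 || x_2)))) || !((x_1 <-> x_1) -> (x_2 <-> !x_2)) = 2/5 || 1/5 = 2/5
No assignment yields a value below 2/5, so this is the minimum.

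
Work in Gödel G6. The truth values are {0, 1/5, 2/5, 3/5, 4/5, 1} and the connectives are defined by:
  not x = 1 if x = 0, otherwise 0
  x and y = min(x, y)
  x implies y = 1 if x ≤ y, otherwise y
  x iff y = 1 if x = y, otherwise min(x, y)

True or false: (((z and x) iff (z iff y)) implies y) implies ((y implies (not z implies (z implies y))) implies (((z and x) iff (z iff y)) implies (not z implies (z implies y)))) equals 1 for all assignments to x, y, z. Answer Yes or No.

At x = 4/5, y = 0, z = 1, for instance:
z and x = 1 and 4/5 = 4/5
z iff y = 1 iff 0 = 0
(z and x) iff (z iff y) = 4/5 iff 0 = 0
((z and x) iff (z iff y)) implies y = 0 implies 0 = 1
not z = not 1 = 0
z implies y = 1 implies 0 = 0
not z implies (z implies y) = 0 implies 0 = 1
y implies (not z implies (z implies y)) = 0 implies 1 = 1
((z and x) iff (z iff y)) implies (not z implies (z implies y)) = 0 implies 1 = 1
(y implies (not z implies (z implies y))) implies (((z and x) iff (z iff y)) implies (not z implies (z implies y))) = 1 implies 1 = 1
(((z and x) iff (z iff y)) implies y) implies ((y implies (not z implies (z implies y))) implies (((z and x) iff (z iff y)) implies (not z implies (z implies y)))) = 1 implies 1 = 1
and checking the remaining 215 assignments likewise gives ≥ 1 in every case.

Yes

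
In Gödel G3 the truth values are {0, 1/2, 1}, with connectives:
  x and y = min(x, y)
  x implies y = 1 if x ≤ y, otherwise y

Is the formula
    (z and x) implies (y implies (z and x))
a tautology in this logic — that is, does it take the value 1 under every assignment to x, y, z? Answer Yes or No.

At x = 1/2, y = 1, z = 1, for instance:
z and x = 1 and 1/2 = 1/2
y implies (z and x) = 1 implies 1/2 = 1/2
(z and x) implies (y implies (z and x)) = 1/2 implies 1/2 = 1
and checking the remaining 26 assignments likewise gives ≥ 1 in every case.

Yes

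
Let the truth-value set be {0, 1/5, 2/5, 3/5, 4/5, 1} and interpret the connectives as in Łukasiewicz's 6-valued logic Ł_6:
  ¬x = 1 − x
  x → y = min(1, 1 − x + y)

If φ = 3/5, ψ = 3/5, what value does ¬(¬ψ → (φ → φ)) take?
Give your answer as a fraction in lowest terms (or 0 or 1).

0

¬ψ = ¬3/5 = 2/5
φ → φ = 3/5 → 3/5 = 1
¬ψ → (φ → φ) = 2/5 → 1 = 1
¬(¬ψ → (φ → φ)) = ¬1 = 0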